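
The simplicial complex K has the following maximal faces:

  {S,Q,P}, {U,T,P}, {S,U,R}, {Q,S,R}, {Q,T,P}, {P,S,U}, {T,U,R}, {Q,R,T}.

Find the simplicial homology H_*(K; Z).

H_0 = Z,  H_1 = 0,  H_2 = Z.

Fix the vertex order P < Q < R < S < T < U and write every simplex with vertices in increasing order. Then dim K = 2 and the simplices of K are:

  0-simplices (6): P, Q, R, S, T, U
  1-simplices (12): PQ, PS, PT, PU, QR, QS, QT, RS, RT, RU, SU, TU
  2-simplices (8): PQS, PQT, PSU, PTU, QRS, QRT, RSU, RTU

giving chain groups C_0 ≅ Z^6, C_1 ≅ Z^12, C_2 ≅ Z^8.

∂_1: C_1 → C_0 maps an edge to its endpoints' difference, ∂[p,q] = q − p. For instance
  ∂SU = U − S.
The resulting 6×12 matrix has rank 5, and its Smith normal form has invariant factors (1,1,1,1,1).

The boundary map ∂_2: C_2 → C_1 sends each 2-simplex [p,q,r] to [q,r] − [p,r] + [p,q]. For instance
  ∂PQS = QS − PS + PQ,
  ∂RSU = SU − RU + RS.
This gives a 12×8 integer matrix of rank 7; reducing to Smith normal form yields diagonal entries (1,1,1,1,1,1,1).

From H_k ≅ ker(∂_k) / im(∂_{k+1}) we obtain:

  H_0: rank C_0 − rank ∂_1 = 6 − 5 = 1, and the invariant factors of ∂_1 are all 1, so H_0 = Z.
  H_1: rank ker ∂_1 − rank ∂_2 = (12 − 5) − 7 = 0, and the invariant factors of ∂_2 are all 1, so H_1 = 0.
  H_2: rank ker ∂_2 − rank ∂_3 = (8 − 7) − 0 = 1, and there is no ∂_3, so H_2 = Z.

As a check, the Euler characteristic is 6 − 12 + 8 = 2, which agrees with 1 − 0 + 1 = 2.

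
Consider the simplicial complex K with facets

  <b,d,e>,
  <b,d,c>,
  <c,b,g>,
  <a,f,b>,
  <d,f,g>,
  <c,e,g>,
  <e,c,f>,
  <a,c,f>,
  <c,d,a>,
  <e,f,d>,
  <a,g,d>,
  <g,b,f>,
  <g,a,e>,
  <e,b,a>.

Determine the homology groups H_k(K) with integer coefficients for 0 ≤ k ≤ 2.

H_0 ≅ Z,  H_1 ≅ Z^2,  H_2 ≅ Z.

Take the total order a < b < c < d < e < f < g on the vertex set. Then K (dimension 2) consists of the simplices:

  0-simplices (7): a, b, c, d, e, f, g
  1-simplices (21): ab, ac, ad, ae, af, ag, bc, bd, be, bf, bg, cd, ce, cf, cg, de, df, dg, ef, eg, fg
  2-simplices (14): abe, abf, acd, acf, adg, aeg, bcd, bcg, bde, bfg, cef, ceg, def, dfg

Hence C_0 ≅ Z^7, C_1 ≅ Z^21, C_2 ≅ Z^14.

Boundary ∂_1: C_1 → C_0 sends each edge [p,q] (with p < q) to q − p.
The 7×21 boundary matrix has rank 6 and Smith normal form diag(1,1,1,1,1,1).

∂_2: C_2 → C_1 sends each 2-simplex [p,q,r] to [q,r] − [p,r] + [p,q]. For instance
  ∂ceg = eg − cg + ce,
  ∂acd = cd − ad + ac.
The resulting 21×14 matrix has rank 13, and its Smith normal form has invariant factors (1,1,1,1,1,1,1,1,1,1,1,1,1).

From H_k ≅ ker(∂_k) / im(∂_{k+1}) we obtain:

  H_0: rank C_0 − rank ∂_1 = 7 − 6 = 1, and the invariant factors of ∂_1 are all 1, so H_0 = Z.
  H_1: rank ker ∂_1 − rank ∂_2 = (21 − 6) − 13 = 2, and the invariant factors of ∂_2 are all 1, so H_1 = Z^2.
  H_2: rank ker ∂_2 − rank ∂_3 = (14 − 13) − 0 = 1, and there is no ∂_3, so H_2 = Z.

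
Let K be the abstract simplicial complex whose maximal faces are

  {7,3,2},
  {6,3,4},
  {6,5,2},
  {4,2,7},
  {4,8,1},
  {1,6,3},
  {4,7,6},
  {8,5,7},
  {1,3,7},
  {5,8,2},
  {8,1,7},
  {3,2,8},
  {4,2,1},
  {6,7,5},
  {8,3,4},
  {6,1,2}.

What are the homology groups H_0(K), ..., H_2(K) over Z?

Take the total order 1 < 2 < 3 < 4 < 5 < 6 < 7 < 8 on the vertex set. Then K (dimension 2) consists of the simplices:

  0-simplices (8): [1], [2], [3], [4], [5], [6], [7], [8]
  1-simplices (24): (24 of them)
  2-simplices (16): [1,2,4], [1,2,6], [1,3,6], [1,3,7], [1,4,8], [1,7,8], [2,3,7], [2,3,8], [2,4,7], [2,5,6], [2,5,8], [3,4,6], [3,4,8], [4,6,7], [5,6,7], [5,7,8]

giving chain groups C_0 ≅ Z^8, C_1 ≅ Z^24, C_2 ≅ Z^16.

Boundary ∂_1: C_1 → C_0 sends each edge [p,q] (with p < q) to q − p.
The 8×24 boundary matrix has rank 7 and Smith normal form diag(1,1,1,1,1,1,1).

∂_2: C_2 → C_1 maps a triangle to the signed sum of its edges. For instance
  ∂[3,4,6] = [4,6] − [3,6] + [3,4],
  ∂[1,4,8] = [4,8] − [1,8] + [1,4].
As a 24×16 matrix over Z this has rank 15, with invariant factors (1,1,1,1,1,1,1,1,1,1,1,1,1,1,1).

From H_k ≅ ker(∂_k) / im(∂_{k+1}) we obtain:

  H_0: rank C_0 − rank ∂_1 = 8 − 7 = 1, and the invariant factors of ∂_1 are all 1, so H_0 = Z.
  H_1: rank ker ∂_1 − rank ∂_2 = (24 − 7) − 15 = 2, and the invariant factors of ∂_2 are all 1, so H_1 = Z^2.
  H_2: rank ker ∂_2 − rank ∂_3 = (16 − 15) − 0 = 1, and there is no ∂_3, so H_2 = Z.

As a check, the Euler characteristic is 8 − 24 + 16 = 0, which agrees with 1 − 2 + 1 = 0.
(K is a triangulation of the torus T^2.)

H_0 = Z,  H_1 = Z^2,  H_2 = Z.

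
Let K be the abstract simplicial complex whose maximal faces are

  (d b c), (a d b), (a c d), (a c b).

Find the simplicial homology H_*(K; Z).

H_0 ≅ Z,  H_1 = 0,  H_2 ≅ Z.

We work with the vertex ordering a < b < c < d. The simplices of K, each written with vertices in increasing order, are:

  0-simplices (4): a, b, c, d
  1-simplices (6): ab, ac, ad, bc, bd, cd
  2-simplices (4): abc, abd, acd, bcd

giving chain groups C_0 ≅ Z^4, C_1 ≅ Z^6, C_2 ≅ Z^4.

∂_1: C_1 → C_0 sends each edge [p,q] (with p < q) to q − p.
As a 4×6 matrix over Z this has rank 3, with invariant factors (1,1,1).

∂_2: C_2 → C_1 sends each 2-simplex [p,q,r] to [q,r] − [p,r] + [p,q]. For instance
  ∂bcd = cd − bd + bc,
  ∂acd = cd − ad + ac.
As a 6×4 matrix over Z this has rank 3, with invariant factors (1,1,1).

Reading off H_k = ker ∂_k / im ∂_{k+1}:

  H_0: rank C_0 − rank ∂_1 = 4 − 3 = 1, and the invariant factors of ∂_1 are all 1, so H_0 = Z.
  H_1: rank ker ∂_1 − rank ∂_2 = (6 − 3) − 3 = 0, and the invariant factors of ∂_2 are all 1, so H_1 = 0.
  H_2: rank ker ∂_2 − rank ∂_3 = (4 − 3) − 0 = 1, and there is no ∂_3, so H_2 = Z.

(K is a triangulation of the 2-sphere S^2.)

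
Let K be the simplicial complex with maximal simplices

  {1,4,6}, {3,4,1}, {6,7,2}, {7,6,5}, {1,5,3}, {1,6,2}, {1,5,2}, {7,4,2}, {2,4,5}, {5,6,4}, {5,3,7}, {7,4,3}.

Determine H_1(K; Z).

Fix the vertex order 1 < 2 < 3 < 4 < 5 < 6 < 7 and write every simplex with vertices in increasing order. Then dim K = 2 and the simplices of K are:

  0-simplices (7): [1], [2], [3], [4], [5], [6], [7]
  1-simplices (18): [1,2], [1,3], [1,4], [1,5], [1,6], [2,4], [2,5], [2,6], [2,7], [3,4], [3,5], [3,7], [4,5], [4,6], [4,7], [5,6], [5,7], [6,7]
  2-simplices (12): [1,2,5], [1,2,6], [1,3,4], [1,3,5], [1,4,6], [2,4,5], [2,4,7], [2,6,7], [3,4,7], [3,5,7], [4,5,6], [5,6,7]

giving chain groups C_0 ≅ Z^7, C_1 ≅ Z^18, C_2 ≅ Z^12.

∂_1: C_1 → C_0 is given by ∂[p,q] = [q] − [p]. For instance
  ∂[1,3] = [3] − [1].
This gives a 7×18 integer matrix of rank 6; reducing to Smith normal form yields diagonal entries (1,1,1,1,1,1).

Boundary ∂_2: C_2 → C_1 sends each 2-simplex [p,q,r] to [q,r] − [p,r] + [p,q]. For instance
  ∂[1,3,4] = [3,4] − [1,4] + [1,3],
  ∂[3,5,7] = [5,7] − [3,7] + [3,5].
This gives a 18×12 integer matrix of rank 12; reducing to Smith normal form yields diagonal entries (1,1,1,1,1,1,1,1,1,1,1,2).

Reading off H_k = ker ∂_k / im ∂_{k+1}:

  H_1: rank ker ∂_1 − rank ∂_2 = (18 − 6) − 12 = 0, and ∂_2 has invariant factor 2 > 1, so H_1 = Z/2Z.

H_1 = Z/2Z.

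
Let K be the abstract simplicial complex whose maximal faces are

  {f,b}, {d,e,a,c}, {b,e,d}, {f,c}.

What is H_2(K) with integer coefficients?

H_2 ≅ 0.

Fix the vertex order a < b < c < d < e < f and write every simplex with vertices in increasing order. Then dim K = 3 and the simplices of K are:

  0-simplices (6): a, b, c, d, e, f
  1-simplices (10): ac, ad, ae, bd, be, bf, cd, ce, cf, de
  2-simplices (5): acd, ace, ade, bde, cde
  3-simplices (1): acde

Hence C_0 ≅ Z^6, C_1 ≅ Z^10, C_2 ≅ Z^5, C_3 ≅ Z^1.

The boundary map ∂_1: C_1 → C_0 sends each edge [p,q] (with p < q) to q − p. For instance
  ∂de = e − d.
This gives a 6×10 integer matrix of rank 5; reducing to Smith normal form yields diagonal entries (1,1,1,1,1).

Boundary ∂_2: C_2 → C_1 maps a triangle to the signed sum of its edges. For instance
  ∂ade = de − ae + ad,
  ∂cde = de − ce + cd.
As a 10×5 matrix over Z this has rank 4, with invariant factors (1,1,1,1).

∂_3: C_3 → C_2 sends each 3-simplex σ to the alternating sum Σ_i (−1)^i (σ with its i-th vertex removed). For instance
  ∂acde = cde − ade + ace − acd.
This gives a 5×1 integer matrix of rank 1; reducing to Smith normal form yields diagonal entries (1).

Now H_k = ker ∂_k / im ∂_{k+1}, so:

  H_2: rank ker ∂_2 − rank ∂_3 = (5 − 4) − 1 = 0, and the invariant factors of ∂_3 are all 1, so H_2 = 0.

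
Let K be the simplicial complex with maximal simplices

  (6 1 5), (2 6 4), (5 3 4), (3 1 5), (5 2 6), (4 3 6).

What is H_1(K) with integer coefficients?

H_1 = Z.

K has 6 vertices, 12 edges, 6 triangles.
rank ∂_1 = 5, rank ∂_2 = 6 ⇒ b_1 = 12 − 5 − 6 = 1; all invariant factors of ∂_2 are 1 so no torsion. So H_1 ≅ Z.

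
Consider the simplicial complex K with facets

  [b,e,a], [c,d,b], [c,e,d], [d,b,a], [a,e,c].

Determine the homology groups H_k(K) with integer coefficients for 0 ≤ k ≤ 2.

H_0 ≅ Z,  H_1 ≅ Z,  H_2 = 0.

Fix the vertex order a < b < c < d < e and write every simplex with vertices in increasing order. Then dim K = 2 and the simplices of K are:

  0-simplices (5): a, b, c, d, e
  1-simplices (10): ab, ac, ad, ae, bc, bd, be, cd, ce, de
  2-simplices (5): abd, abe, ace, bcd, cde

so the chain groups are C_0 ≅ Z^5, C_1 ≅ Z^10, C_2 ≅ Z^5.

The boundary map ∂_1: C_1 → C_0 sends each edge [p,q] (with p < q) to q − p. For instance
  ∂ad = d − a.
As a 5×10 matrix over Z this has rank 4, with invariant factors (1,1,1,1).

∂_2: C_2 → C_1 acts by ∂[p,q,r] = [q,r] − [p,r] + [p,q]. For instance
  ∂abd = bd − ad + ab,
  ∂bcd = cd − bd + bc.
As a 10×5 matrix over Z this has rank 5, with invariant factors (1,1,1,1,1).

Reading off H_k = ker ∂_k / im ∂_{k+1}:

  H_0: rank C_0 − rank ∂_1 = 5 − 4 = 1, and the invariant factors of ∂_1 are all 1, so H_0 ≅ Z.
  H_1: rank ker ∂_1 − rank ∂_2 = (10 − 4) − 5 = 1, and the invariant factors of ∂_2 are all 1, so H_1 ≅ Z.
  H_2: rank ker ∂_2 − rank ∂_3 = (5 − 5) − 0 = 0, and there is no ∂_3, so H_2 ≅ 0.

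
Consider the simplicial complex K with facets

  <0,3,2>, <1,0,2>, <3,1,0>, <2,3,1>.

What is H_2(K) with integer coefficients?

H_2 ≅ Z.

Fix the vertex order 0 < 1 < 2 < 3 and write every simplex with vertices in increasing order. Then dim K = 2 and the simplices of K are:

  0-simplices (4): [0], [1], [2], [3]
  1-simplices (6): [0,1], [0,2], [0,3], [1,2], [1,3], [2,3]
  2-simplices (4): [0,1,2], [0,1,3], [0,2,3], [1,2,3]

so the chain groups are C_0 ≅ Z^4, C_1 ≅ Z^6, C_2 ≅ Z^4.

∂_1: C_1 → C_0 is given by ∂[p,q] = [q] − [p]. For instance
  ∂[0,3] = [3] − [0].
This gives a 4×6 integer matrix of rank 3; reducing to Smith normal form yields diagonal entries (1,1,1).

∂_2: C_2 → C_1 maps a triangle to the signed sum of its edges. For instance
  ∂[0,2,3] = [2,3] − [0,3] + [0,2],
  ∂[0,1,2] = [1,2] − [0,2] + [0,1].
As a 6×4 matrix over Z this has rank 3, with invariant factors (1,1,1).

From H_k ≅ ker(∂_k) / im(∂_{k+1}) we obtain:

  H_2: rank ker ∂_2 − rank ∂_3 = (4 − 3) − 0 = 1, and there is no ∂_3, so H_2 = Z.

(K is a triangulation of the 2-sphere S^2.)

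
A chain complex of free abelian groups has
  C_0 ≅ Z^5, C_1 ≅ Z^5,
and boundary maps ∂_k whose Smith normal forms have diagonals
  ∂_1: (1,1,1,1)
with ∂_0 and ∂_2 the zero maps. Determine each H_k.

H_0: b_0 = 5 − 0 − 4 = 1; torsion from ∂_1 factors > 1: none. So H_0 = Z.
H_1: b_1 = 5 − 4 − 0 = 1; torsion from ∂_2 factors > 1: none. So H_1 = Z.

H_0 = Z,  H_1 = Z.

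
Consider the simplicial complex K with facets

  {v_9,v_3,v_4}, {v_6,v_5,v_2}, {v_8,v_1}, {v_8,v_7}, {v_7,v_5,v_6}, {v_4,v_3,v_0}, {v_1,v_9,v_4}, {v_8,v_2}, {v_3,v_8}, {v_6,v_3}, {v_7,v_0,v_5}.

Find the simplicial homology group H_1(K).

Order the vertices as v_0 < v_1 < v_2 < v_3 < v_4 < v_5 < v_6 < v_7 < v_8 < v_9. Listing each simplex with vertices in this order, K has dimension 2 with simplices:

  0-simplices (10): [v_0], [v_1], [v_2], [v_3], [v_4], [v_5], [v_6], [v_7], [v_8], [v_9]
  1-simplices (19): (19 of them)
  2-simplices (6): [v_0,v_3,v_4], [v_0,v_5,v_7], [v_1,v_4,v_9], [v_2,v_5,v_6], [v_3,v_4,v_9], [v_5,v_6,v_7]

giving chain groups C_0 ≅ Z^10, C_1 ≅ Z^19, C_2 ≅ Z^6.

∂_1: C_1 → C_0 maps an edge to its endpoints' difference, ∂[p,q] = q − p. For instance
  ∂[v_2,v_8] = [v_8] − [v_2].
The 10×19 boundary matrix has rank 9 and Smith normal form diag(1,1,1,1,1,1,1,1,1).

Boundary ∂_2: C_2 → C_1 sends each 2-simplex [p,q,r] to [q,r] − [p,r] + [p,q]. For instance
  ∂[v_0,v_5,v_7] = [v_5,v_7] − [v_0,v_7] + [v_0,v_5],
  ∂[v_5,v_6,v_7] = [v_6,v_7] − [v_5,v_7] + [v_5,v_6].
The resulting 19×6 matrix has rank 6, and its Smith normal form has invariant factors (1,1,1,1,1,1).

Computing H_k = (kernel of ∂_k) / (image of ∂_{k+1}):

  H_1: rank ker ∂_1 − rank ∂_2 = (19 − 9) − 6 = 4, and the invariant factors of ∂_2 are all 1, so H_1 ≅ Z^4.

H_1 ≅ Z^4.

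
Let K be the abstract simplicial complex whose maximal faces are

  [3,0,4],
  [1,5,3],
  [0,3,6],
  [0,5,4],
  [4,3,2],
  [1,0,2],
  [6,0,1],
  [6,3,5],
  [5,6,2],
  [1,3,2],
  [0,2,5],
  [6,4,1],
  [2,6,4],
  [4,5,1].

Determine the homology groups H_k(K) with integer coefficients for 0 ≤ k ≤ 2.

We work with the vertex ordering 0 < 1 < 2 < 3 < 4 < 5 < 6. The simplices of K, each written with vertices in increasing order, are:

  0-simplices (7): [0], [1], [2], [3], [4], [5], [6]
  1-simplices (21): [0,1], [0,2], [0,3], [0,4], [0,5], [0,6], [1,2], [1,3], [1,4], [1,5], [1,6], [2,3], [2,4], [2,5], [2,6], [3,4], [3,5], [3,6], [4,5], [4,6], [5,6]
  2-simplices (14): [0,1,2], [0,1,6], [0,2,5], [0,3,4], [0,3,6], [0,4,5], [1,2,3], [1,3,5], [1,4,5], [1,4,6], [2,3,4], [2,4,6], [2,5,6], [3,5,6]

Hence C_0 ≅ Z^7, C_1 ≅ Z^21, C_2 ≅ Z^14.

∂_1: C_1 → C_0 maps an edge to its endpoints' difference, ∂[p,q] = q − p.
The resulting 7×21 matrix has rank 6, and its Smith normal form has invariant factors (1,1,1,1,1,1).

The boundary map ∂_2: C_2 → C_1 acts by ∂[p,q,r] = [q,r] − [p,r] + [p,q]. For instance
  ∂[1,3,5] = [3,5] − [1,5] + [1,3],
  ∂[1,4,5] = [4,5] − [1,5] + [1,4].
This gives a 21×14 integer matrix of rank 13; reducing to Smith normal form yields diagonal entries (1,1,1,1,1,1,1,1,1,1,1,1,1).

Now H_k = ker ∂_k / im ∂_{k+1}, so:

  H_0: rank C_0 − rank ∂_1 = 7 − 6 = 1, and the invariant factors of ∂_1 are all 1, so H_0 = Z.
  H_1: rank ker ∂_1 − rank ∂_2 = (21 − 6) − 13 = 2, and the invariant factors of ∂_2 are all 1, so H_1 = Z^2.
  H_2: rank ker ∂_2 − rank ∂_3 = (14 − 13) − 0 = 1, and there is no ∂_3, so H_2 = Z.

As a check, the Euler characteristic is 7 − 21 + 14 = 0, which agrees with 1 − 2 + 1 = 0.

H_0 ≅ Z,  H_1 ≅ Z^2,  H_2 ≅ Z.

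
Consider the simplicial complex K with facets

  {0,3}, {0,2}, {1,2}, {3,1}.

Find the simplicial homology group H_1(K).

H_1 ≅ Z.

We work with the vertex ordering 0 < 1 < 2 < 3. The simplices of K, each written with vertices in increasing order, are:

  0-simplices (4): [0], [1], [2], [3]
  1-simplices (4): [0,2], [0,3], [1,2], [1,3]

so the chain groups are C_0 ≅ Z^4, C_1 ≅ Z^4.

Boundary ∂_1: C_1 → C_0 sends each edge [p,q] (with p < q) to q − p.
The 4×4 boundary matrix has rank 3 and Smith normal form diag(1,1,1).

Now H_k = ker ∂_k / im ∂_{k+1}, so:

  H_1: rank ker ∂_1 − rank ∂_2 = (4 − 3) − 0 = 1, and there is no ∂_2, so H_1 = Z.

(K is a triangulation of the circle S^1.)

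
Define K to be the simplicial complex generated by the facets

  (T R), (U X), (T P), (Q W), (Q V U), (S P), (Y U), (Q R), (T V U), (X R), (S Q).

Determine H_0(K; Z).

H_0 = Z.

We work with the vertex ordering P < Q < R < S < T < U < V < W < X < Y. The simplices of K, each written with vertices in increasing order, are:

  0-simplices (10): P, Q, R, S, T, U, V, W, X, Y
  1-simplices (14): PS, PT, QR, QS, QU, QV, QW, RT, RX, TU, TV, UV, UX, UY
  2-simplices (2): QUV, TUV

giving chain groups C_0 ≅ Z^10, C_1 ≅ Z^14, C_2 ≅ Z^2.

The boundary map ∂_1: C_1 → C_0 sends each edge [p,q] (with p < q) to q − p.
The 10×14 boundary matrix has rank 9 and Smith normal form diag(1,1,1,1,1,1,1,1,1).

Boundary ∂_2: C_2 → C_1 sends each 2-simplex [p,q,r] to [q,r] − [p,r] + [p,q]. For instance
  ∂QUV = UV − QV + QU,
  ∂TUV = UV − TV + TU.
This gives a 14×2 integer matrix of rank 2; reducing to Smith normal form yields diagonal entries (1,1).

Reading off H_k = ker ∂_k / im ∂_{k+1}:

  H_0: rank C_0 − rank ∂_1 = 10 − 9 = 1, and the invariant factors of ∂_1 are all 1, so H_0 ≅ Z.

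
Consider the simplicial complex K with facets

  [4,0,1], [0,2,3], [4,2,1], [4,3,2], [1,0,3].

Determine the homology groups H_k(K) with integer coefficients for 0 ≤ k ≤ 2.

H_0 ≅ Z,  H_1 ≅ Z,  H_2 = 0.

Order the vertices as 0 < 1 < 2 < 3 < 4. Listing each simplex with vertices in this order, K has dimension 2 with simplices:

  0-simplices (5): [0], [1], [2], [3], [4]
  1-simplices (10): [0,1], [0,2], [0,3], [0,4], [1,2], [1,3], [1,4], [2,3], [2,4], [3,4]
  2-simplices (5): [0,1,3], [0,1,4], [0,2,3], [1,2,4], [2,3,4]

giving chain groups C_0 ≅ Z^5, C_1 ≅ Z^10, C_2 ≅ Z^5.

The boundary map ∂_1: C_1 → C_0 sends each edge [p,q] (with p < q) to q − p.
The 5×10 boundary matrix has rank 4 and Smith normal form diag(1,1,1,1).

The boundary map ∂_2: C_2 → C_1 sends each 2-simplex [p,q,r] to [q,r] − [p,r] + [p,q]. For instance
  ∂[2,3,4] = [3,4] − [2,4] + [2,3],
  ∂[0,1,4] = [1,4] − [0,4] + [0,1].
The resulting 10×5 matrix has rank 5, and its Smith normal form has invariant factors (1,1,1,1,1).

Reading off H_k = ker ∂_k / im ∂_{k+1}:

  H_0: rank C_0 − rank ∂_1 = 5 − 4 = 1, and the invariant factors of ∂_1 are all 1, so H_0 ≅ Z.
  H_1: rank ker ∂_1 − rank ∂_2 = (10 − 4) − 5 = 1, and the invariant factors of ∂_2 are all 1, so H_1 ≅ Z.
  H_2: rank ker ∂_2 − rank ∂_3 = (5 − 5) − 0 = 0, and there is no ∂_3, so H_2 ≅ 0.

As a check, the Euler characteristic is 5 − 10 + 5 = 0, which agrees with 1 − 1 + 0 = 0.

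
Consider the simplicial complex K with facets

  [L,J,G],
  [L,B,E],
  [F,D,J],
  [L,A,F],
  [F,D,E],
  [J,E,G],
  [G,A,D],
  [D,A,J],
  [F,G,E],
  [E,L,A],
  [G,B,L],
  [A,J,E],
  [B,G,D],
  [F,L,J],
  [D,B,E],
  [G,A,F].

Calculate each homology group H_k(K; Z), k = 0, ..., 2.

H_0 = Z,  H_1 = Z^2,  H_2 = Z.

We work with the vertex ordering A < B < D < E < F < G < J < L. The simplices of K, each written with vertices in increasing order, are:

  0-simplices (8): A, B, D, E, F, G, J, L
  1-simplices (24): AD, AE, AF, AG, AJ, AL, BD, BE, BG, BL, DE, DF, DG, DJ, EF, EG, EJ, EL, FG, FJ, FL, GJ, GL, JL
  2-simplices (16): ADG, ADJ, AEJ, AEL, AFG, AFL, BDE, BDG, BEL, BGL, DEF, DFJ, EFG, EGJ, FJL, GJL

so the chain groups are C_0 ≅ Z^8, C_1 ≅ Z^24, C_2 ≅ Z^16.

∂_1: C_1 → C_0 is given by ∂[p,q] = [q] − [p].
The 8×24 boundary matrix has rank 7 and Smith normal form diag(1,1,1,1,1,1,1).

∂_2: C_2 → C_1 maps a triangle to the signed sum of its edges. For instance
  ∂AFL = FL − AL + AF,
  ∂ADJ = DJ − AJ + AD.
The 24×16 boundary matrix has rank 15 and Smith normal form diag(1,1,1,1,1,1,1,1,1,1,1,1,1,1,1).

Computing H_k = (kernel of ∂_k) / (image of ∂_{k+1}):

  H_0: rank C_0 − rank ∂_1 = 8 − 7 = 1, and the invariant factors of ∂_1 are all 1, so H_0 = Z.
  H_1: rank ker ∂_1 − rank ∂_2 = (24 − 7) − 15 = 2, and the invariant factors of ∂_2 are all 1, so H_1 = Z^2.
  H_2: rank ker ∂_2 − rank ∂_3 = (16 − 15) − 0 = 1, and there is no ∂_3, so H_2 = Z.

(K is a triangulation of the torus T^2.)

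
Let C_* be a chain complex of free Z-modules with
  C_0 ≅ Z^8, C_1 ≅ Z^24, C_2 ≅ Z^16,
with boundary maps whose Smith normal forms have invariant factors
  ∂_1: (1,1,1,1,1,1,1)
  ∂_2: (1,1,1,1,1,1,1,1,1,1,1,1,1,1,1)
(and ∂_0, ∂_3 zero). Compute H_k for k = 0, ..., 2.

H_0 = Z,  H_1 = Z^2,  H_2 = Z.

H_0: b_0 = 8 − 0 − 7 = 1; torsion from ∂_1 factors > 1: none. So H_0 = Z.
H_1: b_1 = 24 − 7 − 15 = 2; torsion from ∂_2 factors > 1: none. So H_1 = Z^2.
H_2: b_2 = 16 − 15 − 0 = 1; torsion from ∂_3 factors > 1: none. So H_2 = Z.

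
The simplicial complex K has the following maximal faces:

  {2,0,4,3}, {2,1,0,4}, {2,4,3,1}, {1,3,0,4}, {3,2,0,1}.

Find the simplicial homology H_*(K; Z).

Order the vertices as 0 < 1 < 2 < 3 < 4. Listing each simplex with vertices in this order, K has dimension 3 with simplices:

  0-simplices (5): [0], [1], [2], [3], [4]
  1-simplices (10): [0,1], [0,2], [0,3], [0,4], [1,2], [1,3], [1,4], [2,3], [2,4], [3,4]
  2-simplices (10): [0,1,2], [0,1,3], [0,1,4], [0,2,3], [0,2,4], [0,3,4], [1,2,3], [1,2,4], [1,3,4], [2,3,4]
  3-simplices (5): [0,1,2,3], [0,1,2,4], [0,1,3,4], [0,2,3,4], [1,2,3,4]

giving chain groups C_0 ≅ Z^5, C_1 ≅ Z^10, C_2 ≅ Z^10, C_3 ≅ Z^5.

∂_1: C_1 → C_0 is given by ∂[p,q] = [q] − [p]. For instance
  ∂[0,1] = [1] − [0].
The resulting 5×10 matrix has rank 4, and its Smith normal form has invariant factors (1,1,1,1).

The boundary map ∂_2: C_2 → C_1 acts by ∂[p,q,r] = [q,r] − [p,r] + [p,q]. For instance
  ∂[0,1,4] = [1,4] − [0,4] + [0,1],
  ∂[1,3,4] = [3,4] − [1,4] + [1,3].
As a 10×10 matrix over Z this has rank 6, with invariant factors (1,1,1,1,1,1).

Boundary ∂_3: C_3 → C_2 sends each 3-simplex σ to the alternating sum Σ_i (−1)^i (σ with its i-th vertex removed). For instance
  ∂[1,2,3,4] = [2,3,4] − [1,3,4] + [1,2,4] − [1,2,3],
  ∂[0,1,2,3] = [1,2,3] − [0,2,3] + [0,1,3] − [0,1,2].
The resulting 10×5 matrix has rank 4, and its Smith normal form has invariant factors (1,1,1,1).

Computing H_k = (kernel of ∂_k) / (image of ∂_{k+1}):

  H_0: rank C_0 − rank ∂_1 = 5 − 4 = 1, and the invariant factors of ∂_1 are all 1, so H_0 ≅ Z.
  H_1: rank ker ∂_1 − rank ∂_2 = (10 − 4) − 6 = 0, and the invariant factors of ∂_2 are all 1, so H_1 ≅ 0.
  H_2: rank ker ∂_2 − rank ∂_3 = (10 − 6) − 4 = 0, and the invariant factors of ∂_3 are all 1, so H_2 ≅ 0.
  H_3: rank ker ∂_3 − rank ∂_4 = (5 − 4) − 0 = 1, and there is no ∂_4, so H_3 ≅ Z.

(K is a triangulation of the 3-sphere S^3.)

H_0 ≅ Z,  H_1 = 0,  H_2 = 0,  H_3 ≅ Z.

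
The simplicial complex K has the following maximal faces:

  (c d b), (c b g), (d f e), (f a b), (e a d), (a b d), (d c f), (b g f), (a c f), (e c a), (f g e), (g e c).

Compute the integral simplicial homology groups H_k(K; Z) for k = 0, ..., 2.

H_0 = Z,  H_1 = Z/2,  H_2 = 0.

Order the vertices as a < b < c < d < e < f < g. Listing each simplex with vertices in this order, K has dimension 2 with simplices:

  0-simplices (7): a, b, c, d, e, f, g
  1-simplices (18): ab, ac, ad, ae, af, bc, bd, bf, bg, cd, ce, cf, cg, de, df, ef, eg, fg
  2-simplices (12): abd, abf, ace, acf, ade, bcd, bcg, bfg, cdf, ceg, def, efg

Hence C_0 ≅ Z^7, C_1 ≅ Z^18, C_2 ≅ Z^12.

∂_1: C_1 → C_0 is given by ∂[p,q] = [q] − [p].
This gives a 7×18 integer matrix of rank 6; reducing to Smith normal form yields diagonal entries (1,1,1,1,1,1).

The boundary map ∂_2: C_2 → C_1 sends each 2-simplex [p,q,r] to [q,r] − [p,r] + [p,q]. For instance
  ∂cdf = df − cf + cd,
  ∂ceg = eg − cg + ce.
As a 18×12 matrix over Z this has rank 12, with invariant factors (1,1,1,1,1,1,1,1,1,1,1,2).

Computing H_k = (kernel of ∂_k) / (image of ∂_{k+1}):

  H_0: rank C_0 − rank ∂_1 = 7 − 6 = 1, and the invariant factors of ∂_1 are all 1, so H_0 = Z.
  H_1: rank ker ∂_1 − rank ∂_2 = (18 − 6) − 12 = 0, and ∂_2 has invariant factor 2 > 1, so H_1 = Z/2.
  H_2: rank ker ∂_2 − rank ∂_3 = (12 − 12) − 0 = 0, and there is no ∂_3, so H_2 = 0.

As a check, the Euler characteristic is 7 − 18 + 12 = 1, which agrees with 1 − 0 + 0 = 1.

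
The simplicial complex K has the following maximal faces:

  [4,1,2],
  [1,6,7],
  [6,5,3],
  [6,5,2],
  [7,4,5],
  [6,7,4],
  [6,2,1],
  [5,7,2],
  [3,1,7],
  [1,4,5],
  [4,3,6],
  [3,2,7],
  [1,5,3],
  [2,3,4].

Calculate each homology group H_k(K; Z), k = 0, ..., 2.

K has 7 vertices, 21 edges, 14 triangles.
rank ∂_0 = 0, rank ∂_1 = 6 ⇒ b_0 = 7 − 0 − 6 = 1; all invariant factors of ∂_1 are 1 so no torsion. So H_0 = Z.
rank ∂_1 = 6, rank ∂_2 = 13 ⇒ b_1 = 21 − 6 − 13 = 2; all invariant factors of ∂_2 are 1 so no torsion. So H_1 = Z^2.
rank ∂_2 = 13, rank ∂_3 = 0 ⇒ b_2 = 14 − 13 − 0 = 1. So H_2 = Z.

H_0 = Z,  H_1 = Z^2,  H_2 = Z.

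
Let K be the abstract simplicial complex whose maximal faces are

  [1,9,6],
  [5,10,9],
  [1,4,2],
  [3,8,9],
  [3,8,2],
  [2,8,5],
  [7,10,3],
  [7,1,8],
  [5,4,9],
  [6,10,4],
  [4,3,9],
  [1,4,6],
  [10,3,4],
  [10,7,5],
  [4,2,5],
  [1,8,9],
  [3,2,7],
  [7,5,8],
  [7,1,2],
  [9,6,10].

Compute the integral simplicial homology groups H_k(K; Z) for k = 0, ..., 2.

K has 10 vertices, 30 edges, 20 triangles.
rank ∂_0 = 0, rank ∂_1 = 9 ⇒ b_0 = 10 − 0 − 9 = 1; all invariant factors of ∂_1 are 1 so no torsion. So H_0 = Z.
rank ∂_1 = 9, rank ∂_2 = 20 ⇒ b_1 = 30 − 9 − 20 = 1; ∂_2 has invariant factor(s) [2] giving torsion. So H_1 = Z ⊕ Z_2.
rank ∂_2 = 20, rank ∂_3 = 0 ⇒ b_2 = 20 − 20 − 0 = 0. So H_2 = 0.

H_0 ≅ Z,  H_1 ≅ Z ⊕ Z_2,  H_2 = 0.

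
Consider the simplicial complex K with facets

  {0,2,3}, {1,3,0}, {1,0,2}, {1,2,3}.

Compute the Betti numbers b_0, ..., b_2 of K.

b_0 = 1, b_1 = 0, b_2 = 1.

K has 4 vertices, 6 edges, 4 triangles.
rank ∂_0 = 0, rank ∂_1 = 3 ⇒ b_0 = 4 − 0 − 3 = 1; all invariant factors of ∂_1 are 1 so no torsion. So H_0 ≅ Z.
rank ∂_1 = 3, rank ∂_2 = 3 ⇒ b_1 = 6 − 3 − 3 = 0; all invariant factors of ∂_2 are 1 so no torsion. So H_1 ≅ 0.
rank ∂_2 = 3, rank ∂_3 = 0 ⇒ b_2 = 4 − 3 − 0 = 1. So H_2 ≅ Z.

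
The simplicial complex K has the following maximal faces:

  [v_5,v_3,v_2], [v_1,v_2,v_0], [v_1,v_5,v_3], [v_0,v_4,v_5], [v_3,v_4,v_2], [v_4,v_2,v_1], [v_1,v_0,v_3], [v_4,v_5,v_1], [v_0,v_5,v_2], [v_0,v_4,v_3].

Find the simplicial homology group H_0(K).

H_0 ≅ Z.

Order the vertices as v_0 < v_1 < v_2 < v_3 < v_4 < v_5. Listing each simplex with vertices in this order, K has dimension 2 with simplices:

  0-simplices (6): [v_0], [v_1], [v_2], [v_3], [v_4], [v_5]
  1-simplices (15): (15 of them)
  2-simplices (10): [v_0,v_1,v_2], [v_0,v_1,v_3], [v_0,v_2,v_5], [v_0,v_3,v_4], [v_0,v_4,v_5], [v_1,v_2,v_4], [v_1,v_3,v_5], [v_1,v_4,v_5], [v_2,v_3,v_4], [v_2,v_3,v_5]

Hence C_0 ≅ Z^6, C_1 ≅ Z^15, C_2 ≅ Z^10.

∂_1: C_1 → C_0 sends each edge [p,q] (with p < q) to q − p.
The resulting 6×15 matrix has rank 5, and its Smith normal form has invariant factors (1,1,1,1,1).

The boundary map ∂_2: C_2 → C_1 maps a triangle to the signed sum of its edges. For instance
  ∂[v_0,v_1,v_3] = [v_1,v_3] − [v_0,v_3] + [v_0,v_1],
  ∂[v_1,v_3,v_5] = [v_3,v_5] − [v_1,v_5] + [v_1,v_3].
This gives a 15×10 integer matrix of rank 10; reducing to Smith normal form yields diagonal entries (1,1,1,1,1,1,1,1,1,2).

Reading off H_k = ker ∂_k / im ∂_{k+1}:

  H_0: rank C_0 − rank ∂_1 = 6 − 5 = 1, and the invariant factors of ∂_1 are all 1, so H_0 = Z.

(K is a triangulation of the real projective plane RP^2.)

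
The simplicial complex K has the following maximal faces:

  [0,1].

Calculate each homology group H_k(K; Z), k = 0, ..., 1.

Fix the vertex order 0 < 1 and write every simplex with vertices in increasing order. Then dim K = 1 and the simplices of K are:

  0-simplices (2): [0], [1]
  1-simplices (1): [0,1]

Hence C_0 ≅ Z^2, C_1 ≅ Z^1.

∂_1: C_1 → C_0 sends each edge [p,q] (with p < q) to q − p. For instance
  ∂[0,1] = [1] − [0].
As a 2×1 matrix over Z this has rank 1, with invariant factors (1).

From H_k ≅ ker(∂_k) / im(∂_{k+1}) we obtain:

  H_0: rank C_0 − rank ∂_1 = 2 − 1 = 1, and the invariant factors of ∂_1 are all 1, so H_0 = Z.
  H_1: rank ker ∂_1 − rank ∂_2 = (1 − 1) − 0 = 0, and there is no ∂_2, so H_1 = 0.

As a check, the Euler characteristic is 2 − 1 = 1, which agrees with 1 − 0 = 1.
(K is a triangulation of the 1-simplex.)

H_0 ≅ Z,  H_1 = 0.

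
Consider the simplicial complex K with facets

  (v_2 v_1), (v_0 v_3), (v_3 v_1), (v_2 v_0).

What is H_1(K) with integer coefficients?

H_1 ≅ Z.

Order the vertices as v_0 < v_1 < v_2 < v_3. Listing each simplex with vertices in this order, K has dimension 1 with simplices:

  0-simplices (4): [v_0], [v_1], [v_2], [v_3]
  1-simplices (4): [v_0,v_2], [v_0,v_3], [v_1,v_2], [v_1,v_3]

Hence C_0 ≅ Z^4, C_1 ≅ Z^4.

Boundary ∂_1: C_1 → C_0 maps an edge to its endpoints' difference, ∂[p,q] = q − p.
As a 4×4 matrix over Z this has rank 3, with invariant factors (1,1,1).

Now H_k = ker ∂_k / im ∂_{k+1}, so:

  H_1: rank ker ∂_1 − rank ∂_2 = (4 − 3) − 0 = 1, and there is no ∂_2, so H_1 ≅ Z.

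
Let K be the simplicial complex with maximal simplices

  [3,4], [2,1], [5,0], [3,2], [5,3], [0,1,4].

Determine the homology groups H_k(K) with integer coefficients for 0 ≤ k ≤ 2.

H_0 ≅ Z,  H_1 ≅ Z^2,  H_2 = 0.

Take the total order 0 < 1 < 2 < 3 < 4 < 5 on the vertex set. Then K (dimension 2) consists of the simplices:

  0-simplices (6): [0], [1], [2], [3], [4], [5]
  1-simplices (8): [0,1], [0,4], [0,5], [1,2], [1,4], [2,3], [3,4], [3,5]
  2-simplices (1): [0,1,4]

Hence C_0 ≅ Z^6, C_1 ≅ Z^8, C_2 ≅ Z^1.

Boundary ∂_1: C_1 → C_0 maps an edge to its endpoints' difference, ∂[p,q] = q − p.
The resulting 6×8 matrix has rank 5, and its Smith normal form has invariant factors (1,1,1,1,1).

The boundary map ∂_2: C_2 → C_1 acts by ∂[p,q,r] = [q,r] − [p,r] + [p,q]. For instance
  ∂[0,1,4] = [1,4] − [0,4] + [0,1].
The resulting 8×1 matrix has rank 1, and its Smith normal form has invariant factors (1).

Reading off H_k = ker ∂_k / im ∂_{k+1}:

  H_0: rank C_0 − rank ∂_1 = 6 − 5 = 1, and the invariant factors of ∂_1 are all 1, so H_0 = Z.
  H_1: rank ker ∂_1 − rank ∂_2 = (8 − 5) − 1 = 2, and the invariant factors of ∂_2 are all 1, so H_1 = Z^2.
  H_2: rank ker ∂_2 − rank ∂_3 = (1 − 1) − 0 = 0, and there is no ∂_3, so H_2 = 0.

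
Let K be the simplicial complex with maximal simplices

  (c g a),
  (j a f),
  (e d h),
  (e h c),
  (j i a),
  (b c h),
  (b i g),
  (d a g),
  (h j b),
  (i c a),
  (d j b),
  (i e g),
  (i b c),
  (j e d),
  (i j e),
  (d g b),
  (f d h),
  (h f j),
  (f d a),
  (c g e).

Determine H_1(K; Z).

H_1 = Z ⊕ Z/2Z.

K has 10 vertices, 30 edges, 20 triangles.
rank ∂_1 = 9, rank ∂_2 = 20 ⇒ b_1 = 30 − 9 − 20 = 1; ∂_2 has invariant factor(s) [2] giving torsion. So H_1 = Z ⊕ Z/2Z.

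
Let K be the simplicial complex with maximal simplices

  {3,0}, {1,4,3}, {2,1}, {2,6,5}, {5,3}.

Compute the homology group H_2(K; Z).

H_2 ≅ 0.

Take the total order 0 < 1 < 2 < 3 < 4 < 5 < 6 on the vertex set. Then K (dimension 2) consists of the simplices:

  0-simplices (7): [0], [1], [2], [3], [4], [5], [6]
  1-simplices (9): [0,3], [1,2], [1,3], [1,4], [2,5], [2,6], [3,4], [3,5], [5,6]
  2-simplices (2): [1,3,4], [2,5,6]

Hence C_0 ≅ Z^7, C_1 ≅ Z^9, C_2 ≅ Z^2.

∂_1: C_1 → C_0 maps an edge to its endpoints' difference, ∂[p,q] = q − p. For instance
  ∂[3,4] = [4] − [3].
As a 7×9 matrix over Z this has rank 6, with invariant factors (1,1,1,1,1,1).

Boundary ∂_2: C_2 → C_1 maps a triangle to the signed sum of its edges. For instance
  ∂[2,5,6] = [5,6] − [2,6] + [2,5],
  ∂[1,3,4] = [3,4] − [1,4] + [1,3].
This gives a 9×2 integer matrix of rank 2; reducing to Smith normal form yields diagonal entries (1,1).

Computing H_k = (kernel of ∂_k) / (image of ∂_{k+1}):

  H_2: rank ker ∂_2 − rank ∂_3 = (2 − 2) − 0 = 0, and there is no ∂_3, so H_2 ≅ 0.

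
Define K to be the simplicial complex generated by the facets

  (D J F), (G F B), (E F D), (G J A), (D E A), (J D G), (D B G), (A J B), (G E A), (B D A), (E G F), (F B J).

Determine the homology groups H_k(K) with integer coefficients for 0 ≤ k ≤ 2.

H_0 ≅ Z,  H_1 ≅ Z/2,  H_2 = 0.

Take the total order A < B < D < E < F < G < J on the vertex set. Then K (dimension 2) consists of the simplices:

  0-simplices (7): A, B, D, E, F, G, J
  1-simplices (18): AB, AD, AE, AG, AJ, BD, BF, BG, BJ, DE, DF, DG, DJ, EF, EG, FG, FJ, GJ
  2-simplices (12): ABD, ABJ, ADE, AEG, AGJ, BDG, BFG, BFJ, DEF, DFJ, DGJ, EFG

giving chain groups C_0 ≅ Z^7, C_1 ≅ Z^18, C_2 ≅ Z^12.

The boundary map ∂_1: C_1 → C_0 maps an edge to its endpoints' difference, ∂[p,q] = q − p.
The resulting 7×18 matrix has rank 6, and its Smith normal form has invariant factors (1,1,1,1,1,1).

Boundary ∂_2: C_2 → C_1 sends each 2-simplex [p,q,r] to [q,r] − [p,r] + [p,q]. For instance
  ∂ABD = BD − AD + AB,
  ∂ABJ = BJ − AJ + AB.
The 18×12 boundary matrix has rank 12 and Smith normal form diag(1,1,1,1,1,1,1,1,1,1,1,2).

From H_k ≅ ker(∂_k) / im(∂_{k+1}) we obtain:

  H_0: rank C_0 − rank ∂_1 = 7 − 6 = 1, and the invariant factors of ∂_1 are all 1, so H_0 ≅ Z.
  H_1: rank ker ∂_1 − rank ∂_2 = (18 − 6) − 12 = 0, and ∂_2 has invariant factor 2 > 1, so H_1 ≅ Z/2.
  H_2: rank ker ∂_2 − rank ∂_3 = (12 − 12) − 0 = 0, and there is no ∂_3, so H_2 ≅ 0.

(K is a triangulation of the real projective plane RP^2.)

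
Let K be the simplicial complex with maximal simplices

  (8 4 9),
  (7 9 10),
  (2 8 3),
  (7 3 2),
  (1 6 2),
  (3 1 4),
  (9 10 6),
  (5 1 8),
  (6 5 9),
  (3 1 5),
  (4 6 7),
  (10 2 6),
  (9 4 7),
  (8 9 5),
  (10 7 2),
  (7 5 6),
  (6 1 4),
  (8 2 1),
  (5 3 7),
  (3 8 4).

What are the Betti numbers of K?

b_0 = 1, b_1 = 1, b_2 = 0.

Fix the vertex order 1 < 2 < 3 < 4 < 5 < 6 < 7 < 8 < 9 < 10 and write every simplex with vertices in increasing order. Then dim K = 2 and the simplices of K are:

  0-simplices (10): [1], [2], [3], [4], [5], [6], [7], [8], [9], [10]
  1-simplices (30): (30 of them)
  2-simplices (20): (20 of them)

so the chain groups are C_0 ≅ Z^10, C_1 ≅ Z^30, C_2 ≅ Z^20.

∂_1: C_1 → C_0 is given by ∂[p,q] = [q] − [p]. For instance
  ∂[1,5] = [5] − [1].
As a 10×30 matrix over Z this has rank 9, with invariant factors (1,1,1,1,1,1,1,1,1).

∂_2: C_2 → C_1 sends each 2-simplex [p,q,r] to [q,r] − [p,r] + [p,q]. For instance
  ∂[1,2,8] = [2,8] − [1,8] + [1,2],
  ∂[6,9,10] = [9,10] − [6,10] + [6,9].
This gives a 30×20 integer matrix of rank 20; reducing to Smith normal form yields diagonal entries (1,1,1,1,1,1,1,1,1,1,1,1,1,1,1,1,1,1,1,2).

From H_k ≅ ker(∂_k) / im(∂_{k+1}) we obtain:

  H_0: rank C_0 − rank ∂_1 = 10 − 9 = 1, and the invariant factors of ∂_1 are all 1, so H_0 ≅ Z.
  H_1: rank ker ∂_1 − rank ∂_2 = (30 − 9) − 20 = 1, and ∂_2 has invariant factor 2 > 1, so H_1 ≅ Z ⊕ Z/2.
  H_2: rank ker ∂_2 − rank ∂_3 = (20 − 20) − 0 = 0, and there is no ∂_3, so H_2 ≅ 0.

Hence the Betti numbers are b_0 = 1, b_1 = 1, b_2 = 0.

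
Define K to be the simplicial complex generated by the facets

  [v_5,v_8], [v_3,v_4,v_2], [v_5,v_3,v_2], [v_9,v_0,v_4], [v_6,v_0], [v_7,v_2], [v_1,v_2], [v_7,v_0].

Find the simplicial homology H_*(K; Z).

H_0 ≅ Z,  H_1 ≅ Z,  H_2 = 0.

We work with the vertex ordering v_0 < v_1 < v_2 < v_3 < v_4 < v_5 < v_6 < v_7 < v_8 < v_9. The simplices of K, each written with vertices in increasing order, are:

  0-simplices (10): [v_0], [v_1], [v_2], [v_3], [v_4], [v_5], [v_6], [v_7], [v_8], [v_9]
  1-simplices (13): [v_0,v_4], [v_0,v_6], [v_0,v_7], [v_0,v_9], [v_1,v_2], [v_2,v_3], [v_2,v_4], [v_2,v_5], [v_2,v_7], [v_3,v_4], [v_3,v_5], [v_4,v_9], [v_5,v_8]
  2-simplices (3): [v_0,v_4,v_9], [v_2,v_3,v_4], [v_2,v_3,v_5]

giving chain groups C_0 ≅ Z^10, C_1 ≅ Z^13, C_2 ≅ Z^3.

The boundary map ∂_1: C_1 → C_0 is given by ∂[p,q] = [q] − [p].
As a 10×13 matrix over Z this has rank 9, with invariant factors (1,1,1,1,1,1,1,1,1).

∂_2: C_2 → C_1 maps a triangle to the signed sum of its edges. For instance
  ∂[v_2,v_3,v_4] = [v_3,v_4] − [v_2,v_4] + [v_2,v_3],
  ∂[v_0,v_4,v_9] = [v_4,v_9] − [v_0,v_9] + [v_0,v_4].
This gives a 13×3 integer matrix of rank 3; reducing to Smith normal form yields diagonal entries (1,1,1).

Now H_k = ker ∂_k / im ∂_{k+1}, so:

  H_0: rank C_0 − rank ∂_1 = 10 − 9 = 1, and the invariant factors of ∂_1 are all 1, so H_0 ≅ Z.
  H_1: rank ker ∂_1 − rank ∂_2 = (13 − 9) − 3 = 1, and the invariant factors of ∂_2 are all 1, so H_1 ≅ Z.
  H_2: rank ker ∂_2 − rank ∂_3 = (3 − 3) − 0 = 0, and there is no ∂_3, so H_2 ≅ 0.

As a check, the Euler characteristic is 10 − 13 + 3 = 0, which agrees with 1 − 1 + 0 = 0.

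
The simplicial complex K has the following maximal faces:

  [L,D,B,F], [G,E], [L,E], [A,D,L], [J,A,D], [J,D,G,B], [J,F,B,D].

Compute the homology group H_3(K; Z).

H_3 = 0.

Fix the vertex order A < B < D < E < F < G < J < L and write every simplex with vertices in increasing order. Then dim K = 3 and the simplices of K are:

  0-simplices (8): A, B, D, E, F, G, J, L
  1-simplices (17): AD, AJ, AL, BD, BF, BG, BJ, BL, DF, DG, DJ, DL, EG, EL, FJ, FL, GJ
  2-simplices (12): ADJ, ADL, BDF, BDG, BDJ, BDL, BFJ, BFL, BGJ, DFJ, DFL, DGJ
  3-simplices (3): BDFJ, BDFL, BDGJ

Hence C_0 ≅ Z^8, C_1 ≅ Z^17, C_2 ≅ Z^12, C_3 ≅ Z^3.

The boundary map ∂_1: C_1 → C_0 maps an edge to its endpoints' difference, ∂[p,q] = q − p. For instance
  ∂DF = F − D.
The 8×17 boundary matrix has rank 7 and Smith normal form diag(1,1,1,1,1,1,1).

∂_2: C_2 → C_1 sends each 2-simplex [p,q,r] to [q,r] − [p,r] + [p,q]. For instance
  ∂BFJ = FJ − BJ + BF,
  ∂DGJ = GJ − DJ + DG.
This gives a 17×12 integer matrix of rank 9; reducing to Smith normal form yields diagonal entries (1,1,1,1,1,1,1,1,1).

Boundary ∂_3: C_3 → C_2 sends each 3-simplex σ to the alternating sum Σ_i (−1)^i (σ with its i-th vertex removed). For instance
  ∂BDFL = DFL − BFL + BDL − BDF,
  ∂BDFJ = DFJ − BFJ + BDJ − BDF.
The 12×3 boundary matrix has rank 3 and Smith normal form diag(1,1,1).

Computing H_k = (kernel of ∂_k) / (image of ∂_{k+1}):

  H_3: rank ker ∂_3 − rank ∂_4 = (3 − 3) − 0 = 0, and there is no ∂_4, so H_3 = 0.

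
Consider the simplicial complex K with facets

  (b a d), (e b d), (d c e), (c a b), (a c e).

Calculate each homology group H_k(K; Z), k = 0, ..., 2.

Fix the vertex order a < b < c < d < e and write every simplex with vertices in increasing order. Then dim K = 2 and the simplices of K are:

  0-simplices (5): a, b, c, d, e
  1-simplices (10): ab, ac, ad, ae, bc, bd, be, cd, ce, de
  2-simplices (5): abc, abd, ace, bde, cde

Hence C_0 ≅ Z^5, C_1 ≅ Z^10, C_2 ≅ Z^5.

∂_1: C_1 → C_0 sends each edge [p,q] (with p < q) to q − p. For instance
  ∂cd = d − c.
As a 5×10 matrix over Z this has rank 4, with invariant factors (1,1,1,1).

The boundary map ∂_2: C_2 → C_1 maps a triangle to the signed sum of its edges. For instance
  ∂cde = de − ce + cd,
  ∂bde = de − be + bd.
This gives a 10×5 integer matrix of rank 5; reducing to Smith normal form yields diagonal entries (1,1,1,1,1).

From H_k ≅ ker(∂_k) / im(∂_{k+1}) we obtain:

  H_0: rank C_0 − rank ∂_1 = 5 − 4 = 1, and the invariant factors of ∂_1 are all 1, so H_0 ≅ Z.
  H_1: rank ker ∂_1 − rank ∂_2 = (10 − 4) − 5 = 1, and the invariant factors of ∂_2 are all 1, so H_1 ≅ Z.
  H_2: rank ker ∂_2 − rank ∂_3 = (5 − 5) − 0 = 0, and there is no ∂_3, so H_2 ≅ 0.

H_0 = Z,  H_1 = Z,  H_2 = 0.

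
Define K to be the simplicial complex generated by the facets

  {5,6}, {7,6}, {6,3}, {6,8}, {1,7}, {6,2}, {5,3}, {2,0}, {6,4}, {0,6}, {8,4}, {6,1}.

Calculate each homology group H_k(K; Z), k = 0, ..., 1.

Take the total order 0 < 1 < 2 < 3 < 4 < 5 < 6 < 7 < 8 on the vertex set. Then K (dimension 1) consists of the simplices:

  0-simplices (9): [0], [1], [2], [3], [4], [5], [6], [7], [8]
  1-simplices (12): [0,2], [0,6], [1,6], [1,7], [2,6], [3,5], [3,6], [4,6], [4,8], [5,6], [6,7], [6,8]

giving chain groups C_0 ≅ Z^9, C_1 ≅ Z^12.

∂_1: C_1 → C_0 is given by ∂[p,q] = [q] − [p]. For instance
  ∂[6,8] = [8] − [6].
This gives a 9×12 integer matrix of rank 8; reducing to Smith normal form yields diagonal entries (1,1,1,1,1,1,1,1).

Reading off H_k = ker ∂_k / im ∂_{k+1}:

  H_0: rank C_0 − rank ∂_1 = 9 − 8 = 1, and the invariant factors of ∂_1 are all 1, so H_0 = Z.
  H_1: rank ker ∂_1 − rank ∂_2 = (12 − 8) − 0 = 4, and there is no ∂_2, so H_1 = Z^4.

As a check, the Euler characteristic is 9 − 12 = -3, which agrees with 1 − 4 = -3.

H_0 ≅ Z,  H_1 ≅ Z^4.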